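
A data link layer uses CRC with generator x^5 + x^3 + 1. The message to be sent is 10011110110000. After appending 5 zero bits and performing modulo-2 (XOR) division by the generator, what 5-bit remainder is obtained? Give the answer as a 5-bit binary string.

Append 5 zeros: 1001111011000000000. Divide by 101001 (XOR where the leading bit is 1):
  pos 0: 100111 XOR 101001 = 001110
  pos 2: 111010 XOR 101001 = 010011
  pos 3: 100111 XOR 101001 = 001110
  pos 5: 111010 XOR 101001 = 010011
  pos 6: 100110 XOR 101001 = 001111
  pos 8: 111100 XOR 101001 = 010101
  pos 9: 101010 XOR 101001 = 000011
  pos 13: 110000 XOR 101001 = 011001
Remainder (last 5 bits) = 11001. This is the CRC / FCS.

11001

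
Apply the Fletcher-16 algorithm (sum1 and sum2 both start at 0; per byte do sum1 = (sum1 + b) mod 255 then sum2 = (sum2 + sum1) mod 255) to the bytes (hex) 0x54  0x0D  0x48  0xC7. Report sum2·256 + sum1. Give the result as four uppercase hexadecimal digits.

Running sums (mod 255):
  after byte 0 (0x54): sum1=84, sum2=84
  after byte 1 (0x0D): sum1=97, sum2=181
  after byte 2 (0x48): sum1=169, sum2=95
  after byte 3 (0xC7): sum1=113, sum2=208
Checksum = sum2·256 + sum1 = 208·256 + 113 = 53361 = 0xD071.

D071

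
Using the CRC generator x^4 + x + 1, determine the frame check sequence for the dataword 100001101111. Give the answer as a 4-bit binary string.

Append 4 zeros: 1000011011110000. Divide by 10011 (XOR where the leading bit is 1):
  pos 0: 10000 XOR 10011 = 00011
  pos 3: 11110 XOR 10011 = 01101
  pos 4: 11011 XOR 10011 = 01000
  pos 5: 10001 XOR 10011 = 00010
  pos 8: 10110 XOR 10011 = 00101
  pos 10: 10100 XOR 10011 = 00111
Remainder (last 4 bits) = 1110. This is the CRC / FCS.

1110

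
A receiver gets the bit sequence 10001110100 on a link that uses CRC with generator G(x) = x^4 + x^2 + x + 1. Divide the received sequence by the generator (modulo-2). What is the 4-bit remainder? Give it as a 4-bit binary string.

Modulo-2 division of 10001110100 by 10111:
  pos 0: 10001 XOR 10111 = 00110
  pos 2: 11011 XOR 10111 = 01100
  pos 3: 11000 XOR 10111 = 01111
  pos 4: 11111 XOR 10111 = 01000
  pos 5: 10000 XOR 10111 = 00111
Remainder = 1110 (nonzero — an error is detected).

1110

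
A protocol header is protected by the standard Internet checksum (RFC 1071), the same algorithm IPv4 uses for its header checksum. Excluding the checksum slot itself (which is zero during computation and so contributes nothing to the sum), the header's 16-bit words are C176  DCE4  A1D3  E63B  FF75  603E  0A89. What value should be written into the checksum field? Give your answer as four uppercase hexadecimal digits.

One's-complement addition (fold any carry out of bit 15 back into bit 0):
  0xC176 + 0xDCE4 = 0x19E5A → wrap carry → 0x9E5B
  0x9E5B + 0xA1D3 = 0x1402E → wrap carry → 0x402F
  0x402F + 0xE63B = 0x1266A → wrap carry → 0x266B
  0x266B + 0xFF75 = 0x125E0 → wrap carry → 0x25E1
  0x25E1 + 0x603E = 0x0861F
  0x861F + 0x0A89 = 0x090A8
One's-complement sum = 0x90A8.
Checksum = ~0x90A8 & 0xFFFF = 0x6F57.

6F57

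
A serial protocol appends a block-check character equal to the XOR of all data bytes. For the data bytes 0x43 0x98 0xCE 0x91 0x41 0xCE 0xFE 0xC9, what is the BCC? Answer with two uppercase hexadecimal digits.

XOR the bytes together:
  start with 0x43
  0x43 ⊕ 0x98 = 0xDB
  0xDB ⊕ 0xCE = 0x15
  0x15 ⊕ 0x91 = 0x84
  0x84 ⊕ 0x41 = 0xC5
  0xC5 ⊕ 0xCE = 0x0B
  0x0B ⊕ 0xFE = 0xF5
  0xF5 ⊕ 0xC9 = 0x3C

3C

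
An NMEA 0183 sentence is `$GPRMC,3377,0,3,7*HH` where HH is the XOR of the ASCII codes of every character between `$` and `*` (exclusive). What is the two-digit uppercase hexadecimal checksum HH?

XOR the ASCII codes of the payload characters:
  'G' = 0x47 → acc = 0x47
  'P' = 0x50 → acc = 0x17
  'R' = 0x52 → acc = 0x45
  'M' = 0x4D → acc = 0x08
  'C' = 0x43 → acc = 0x4B
  ',' = 0x2C → acc = 0x67
  '3' = 0x33 → acc = 0x54
  '3' = 0x33 → acc = 0x67
  '7' = 0x37 → acc = 0x50
  '7' = 0x37 → acc = 0x67
  ',' = 0x2C → acc = 0x4B
  '0' = 0x30 → acc = 0x7B
  ',' = 0x2C → acc = 0x57
  '3' = 0x33 → acc = 0x64
  ',' = 0x2C → acc = 0x48
  '7' = 0x37 → acc = 0x7F
Checksum = 0x7F.

7F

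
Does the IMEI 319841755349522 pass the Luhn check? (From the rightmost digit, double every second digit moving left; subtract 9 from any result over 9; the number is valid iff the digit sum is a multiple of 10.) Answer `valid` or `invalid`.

From the right, keep odd positions and double even positions (subtract 9 from any doubled value over 9):
  doubled (positions 2,4,...): 4 9 6 1 2 7 2 → sum 31
  kept (positions 1,3,...): 2 5 4 5 7 4 9 3 → sum 39
Total = 70.
70 mod 10 = 0, so the number is valid.

valid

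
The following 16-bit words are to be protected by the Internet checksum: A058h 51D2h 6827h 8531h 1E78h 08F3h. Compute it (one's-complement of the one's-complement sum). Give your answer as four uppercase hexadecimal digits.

One's-complement addition (fold any carry out of bit 15 back into bit 0):
  0xA058 + 0x51D2 = 0x0F22A
  0xF22A + 0x6827 = 0x15A51 → wrap carry → 0x5A52
  0x5A52 + 0x8531 = 0x0DF83
  0xDF83 + 0x1E78 = 0x0FDFB
  0xFDFB + 0x08F3 = 0x106EE → wrap carry → 0x06EF
One's-complement sum = 0x06EF.
Checksum = ~0x06EF & 0xFFFF = 0xF910.

F910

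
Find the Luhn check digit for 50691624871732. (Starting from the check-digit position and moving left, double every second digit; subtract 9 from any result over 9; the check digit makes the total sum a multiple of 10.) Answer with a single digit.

0

Partial digits right→left: 2 3 7 1 7 8 4 2 6 1 9 6 0 5
Double every second digit counting from the check-digit position (so the 1st, 3rd, 5th, ... of the partial from the right).
  doubled (with −9 where >9): 4 5 5 8 3 9 0 → sum 34
  kept as-is: 3 1 8 2 1 6 5 → sum 26
Total = 34 + 26 = 60.
Check digit = (10 − (60 mod 10)) mod 10 = 0.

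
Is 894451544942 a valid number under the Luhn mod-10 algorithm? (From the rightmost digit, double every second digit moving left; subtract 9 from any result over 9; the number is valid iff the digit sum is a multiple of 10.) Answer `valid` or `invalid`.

From the right, keep odd positions and double even positions (subtract 9 from any doubled value over 9):
  doubled (positions 2,4,...): 8 8 1 1 8 7 → sum 33
  kept (positions 1,3,...): 2 9 4 1 4 9 → sum 29
Total = 62.
62 mod 10 = 2, so the number is invalid.

invalid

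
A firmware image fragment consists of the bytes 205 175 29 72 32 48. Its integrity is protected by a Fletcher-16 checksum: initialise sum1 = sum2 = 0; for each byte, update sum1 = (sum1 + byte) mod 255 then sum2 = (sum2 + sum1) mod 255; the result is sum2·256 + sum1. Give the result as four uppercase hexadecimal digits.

FE33

Running sums (mod 255):
  after byte 0 (205): sum1=205, sum2=205
  after byte 1 (175): sum1=125, sum2=75
  after byte 2 (29): sum1=154, sum2=229
  after byte 3 (72): sum1=226, sum2=200
  after byte 4 (32): sum1=3, sum2=203
  after byte 5 (48): sum1=51, sum2=254
Checksum = sum2·256 + sum1 = 254·256 + 51 = 65075 = 0xFE33.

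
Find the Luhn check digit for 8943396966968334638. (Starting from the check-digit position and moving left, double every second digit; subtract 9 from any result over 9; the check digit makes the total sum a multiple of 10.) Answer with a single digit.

Partial digits right→left: 8 3 6 4 3 3 8 6 9 6 6 9 6 9 3 3 4 9 8
Double every second digit counting from the check-digit position (so the 1st, 3rd, 5th, ... of the partial from the right).
  doubled (with −9 where >9): 7 3 6 7 9 3 3 6 8 7 → sum 59
  kept as-is: 3 4 3 6 6 9 9 3 9 → sum 52
Total = 59 + 52 = 111.
Check digit = (10 − (111 mod 10)) mod 10 = 9.

9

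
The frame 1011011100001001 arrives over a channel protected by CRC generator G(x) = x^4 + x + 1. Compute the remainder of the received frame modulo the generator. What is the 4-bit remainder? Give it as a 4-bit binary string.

Modulo-2 division of 1011011100001001 by 10011:
  pos 0: 10110 XOR 10011 = 00101
  pos 2: 10111 XOR 10011 = 00100
  pos 4: 10010 XOR 10011 = 00001
  pos 8: 10001 XOR 10011 = 00010
  pos 11: 10001 XOR 10011 = 00010
Remainder = 0010 (nonzero — an error is detected).

0010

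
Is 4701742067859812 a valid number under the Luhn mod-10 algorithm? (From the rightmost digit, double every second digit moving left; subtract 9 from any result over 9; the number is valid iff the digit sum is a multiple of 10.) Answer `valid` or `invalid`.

From the right, keep odd positions and double even positions (subtract 9 from any doubled value over 9):
  doubled (positions 2,4,...): 2 9 7 3 4 5 0 8 → sum 38
  kept (positions 1,3,...): 2 8 5 7 0 4 1 7 → sum 34
Total = 72.
72 mod 10 = 2, so the number is invalid.

invalid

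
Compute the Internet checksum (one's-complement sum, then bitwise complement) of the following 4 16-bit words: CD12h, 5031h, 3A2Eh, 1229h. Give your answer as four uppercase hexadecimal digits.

One's-complement addition (fold any carry out of bit 15 back into bit 0):
  0xCD12 + 0x5031 = 0x11D43 → wrap carry → 0x1D44
  0x1D44 + 0x3A2E = 0x05772
  0x5772 + 0x1229 = 0x0699B
One's-complement sum = 0x699B.
Checksum = ~0x699B & 0xFFFF = 0x9664.

9664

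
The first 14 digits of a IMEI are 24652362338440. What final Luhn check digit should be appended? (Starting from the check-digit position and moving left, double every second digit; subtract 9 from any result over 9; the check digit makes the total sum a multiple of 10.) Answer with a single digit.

Partial digits right→left: 0 4 4 8 3 3 2 6 3 2 5 6 4 2
Double every second digit counting from the check-digit position (so the 1st, 3rd, 5th, ... of the partial from the right).
  doubled (with −9 where >9): 0 8 6 4 6 1 8 → sum 33
  kept as-is: 4 8 3 6 2 6 2 → sum 31
Total = 33 + 31 = 64.
Check digit = (10 − (64 mod 10)) mod 10 = 6.

6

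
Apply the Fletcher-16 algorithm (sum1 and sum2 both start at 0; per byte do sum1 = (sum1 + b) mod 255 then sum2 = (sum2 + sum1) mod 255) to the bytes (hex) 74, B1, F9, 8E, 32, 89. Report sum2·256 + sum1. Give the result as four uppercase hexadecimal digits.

B46A

Running sums (mod 255):
  after byte 0 (74): sum1=116, sum2=116
  after byte 1 (B1): sum1=38, sum2=154
  after byte 2 (F9): sum1=32, sum2=186
  after byte 3 (8E): sum1=174, sum2=105
  after byte 4 (32): sum1=224, sum2=74
  after byte 5 (89): sum1=106, sum2=180
Checksum = sum2·256 + sum1 = 180·256 + 106 = 46186 = 0xB46A.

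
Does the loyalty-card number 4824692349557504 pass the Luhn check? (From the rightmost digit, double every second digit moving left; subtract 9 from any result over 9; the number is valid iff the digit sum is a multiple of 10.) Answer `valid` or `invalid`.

From the right, keep odd positions and double even positions (subtract 9 from any doubled value over 9):
  doubled (positions 2,4,...): 0 5 1 8 4 3 4 8 → sum 33
  kept (positions 1,3,...): 4 5 5 9 3 9 4 8 → sum 47
Total = 80.
80 mod 10 = 0, so the number is valid.

valid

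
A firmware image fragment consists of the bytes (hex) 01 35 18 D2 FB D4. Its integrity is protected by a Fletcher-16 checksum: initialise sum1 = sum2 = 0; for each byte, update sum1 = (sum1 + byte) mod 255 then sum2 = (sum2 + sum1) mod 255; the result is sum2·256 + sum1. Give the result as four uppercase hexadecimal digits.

B5F1

Running sums (mod 255):
  after byte 0 (01): sum1=1, sum2=1
  after byte 1 (35): sum1=54, sum2=55
  after byte 2 (18): sum1=78, sum2=133
  after byte 3 (D2): sum1=33, sum2=166
  after byte 4 (FB): sum1=29, sum2=195
  after byte 5 (D4): sum1=241, sum2=181
Checksum = sum2·256 + sum1 = 181·256 + 241 = 46577 = 0xB5F1.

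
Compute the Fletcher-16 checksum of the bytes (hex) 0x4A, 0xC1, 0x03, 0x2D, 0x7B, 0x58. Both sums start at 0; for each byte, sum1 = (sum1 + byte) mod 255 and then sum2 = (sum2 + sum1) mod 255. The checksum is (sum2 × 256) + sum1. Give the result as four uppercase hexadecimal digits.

6910

Running sums (mod 255):
  after byte 0 (0x4A): sum1=74, sum2=74
  after byte 1 (0xC1): sum1=12, sum2=86
  after byte 2 (0x03): sum1=15, sum2=101
  after byte 3 (0x2D): sum1=60, sum2=161
  after byte 4 (0x7B): sum1=183, sum2=89
  after byte 5 (0x58): sum1=16, sum2=105
Checksum = sum2·256 + sum1 = 105·256 + 16 = 26896 = 0x6910.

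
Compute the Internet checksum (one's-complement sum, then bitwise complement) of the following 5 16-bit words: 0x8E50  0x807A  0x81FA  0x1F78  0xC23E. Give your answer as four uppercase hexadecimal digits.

One's-complement addition (fold any carry out of bit 15 back into bit 0):
  0x8E50 + 0x807A = 0x10ECA → wrap carry → 0x0ECB
  0x0ECB + 0x81FA = 0x090C5
  0x90C5 + 0x1F78 = 0x0B03D
  0xB03D + 0xC23E = 0x1727B → wrap carry → 0x727C
One's-complement sum = 0x727C.
Checksum = ~0x727C & 0xFFFF = 0x8D83.

8D83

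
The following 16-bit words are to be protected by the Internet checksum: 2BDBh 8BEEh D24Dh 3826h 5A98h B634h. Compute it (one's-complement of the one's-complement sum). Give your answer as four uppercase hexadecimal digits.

2CF5

One's-complement addition (fold any carry out of bit 15 back into bit 0):
  0x2BDB + 0x8BEE = 0x0B7C9
  0xB7C9 + 0xD24D = 0x18A16 → wrap carry → 0x8A17
  0x8A17 + 0x3826 = 0x0C23D
  0xC23D + 0x5A98 = 0x11CD5 → wrap carry → 0x1CD6
  0x1CD6 + 0xB634 = 0x0D30A
One's-complement sum = 0xD30A.
Checksum = ~0xD30A & 0xFFFF = 0x2CF5.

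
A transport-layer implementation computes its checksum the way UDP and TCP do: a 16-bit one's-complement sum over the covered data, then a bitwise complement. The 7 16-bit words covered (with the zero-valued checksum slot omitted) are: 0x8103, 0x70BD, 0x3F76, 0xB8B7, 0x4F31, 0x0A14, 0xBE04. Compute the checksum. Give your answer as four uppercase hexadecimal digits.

One's-complement addition (fold any carry out of bit 15 back into bit 0):
  0x8103 + 0x70BD = 0x0F1C0
  0xF1C0 + 0x3F76 = 0x13136 → wrap carry → 0x3137
  0x3137 + 0xB8B7 = 0x0E9EE
  0xE9EE + 0x4F31 = 0x1391F → wrap carry → 0x3920
  0x3920 + 0x0A14 = 0x04334
  0x4334 + 0xBE04 = 0x10138 → wrap carry → 0x0139
One's-complement sum = 0x0139.
Checksum = ~0x0139 & 0xFFFF = 0xFEC6.

FEC6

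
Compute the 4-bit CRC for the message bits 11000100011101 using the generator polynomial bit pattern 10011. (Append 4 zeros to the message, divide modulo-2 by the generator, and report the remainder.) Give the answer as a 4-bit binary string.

Append 4 zeros: 110001000111010000. Divide by 10011 (XOR where the leading bit is 1):
  pos 0: 11000 XOR 10011 = 01011
  pos 1: 10111 XOR 10011 = 00100
  pos 3: 10000 XOR 10011 = 00011
  pos 6: 11011 XOR 10011 = 01000
  pos 7: 10001 XOR 10011 = 00010
  pos 10: 10010 XOR 10011 = 00001
Remainder (last 4 bits) = 1000. This is the CRC / FCS.

1000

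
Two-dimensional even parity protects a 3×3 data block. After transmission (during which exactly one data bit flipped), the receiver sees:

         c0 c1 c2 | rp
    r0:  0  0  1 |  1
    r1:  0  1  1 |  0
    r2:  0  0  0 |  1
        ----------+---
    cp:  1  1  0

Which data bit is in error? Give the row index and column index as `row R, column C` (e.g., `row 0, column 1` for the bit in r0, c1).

row 2, column 0

Recompute each row's even parity and compare to rp:
  r0: data parity 1, sent rp 1 → ok
  r1: data parity 0, sent rp 0 → ok
  r2: data parity 0, sent rp 1 → mismatch
Recompute each column's even parity and compare to cp:
  c0: data parity 0, sent cp 1 → mismatch
  c1: data parity 1, sent cp 1 → ok
  c2: data parity 0, sent cp 0 → ok
Exactly one row (r2) and one column (c0) fail → the flipped bit is at their intersection.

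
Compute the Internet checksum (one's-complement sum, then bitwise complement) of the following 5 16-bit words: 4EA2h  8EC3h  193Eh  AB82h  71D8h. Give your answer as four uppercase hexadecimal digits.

EC00

One's-complement addition (fold any carry out of bit 15 back into bit 0):
  0x4EA2 + 0x8EC3 = 0x0DD65
  0xDD65 + 0x193E = 0x0F6A3
  0xF6A3 + 0xAB82 = 0x1A225 → wrap carry → 0xA226
  0xA226 + 0x71D8 = 0x113FE → wrap carry → 0x13FF
One's-complement sum = 0x13FF.
Checksum = ~0x13FF & 0xFFFF = 0xEC00.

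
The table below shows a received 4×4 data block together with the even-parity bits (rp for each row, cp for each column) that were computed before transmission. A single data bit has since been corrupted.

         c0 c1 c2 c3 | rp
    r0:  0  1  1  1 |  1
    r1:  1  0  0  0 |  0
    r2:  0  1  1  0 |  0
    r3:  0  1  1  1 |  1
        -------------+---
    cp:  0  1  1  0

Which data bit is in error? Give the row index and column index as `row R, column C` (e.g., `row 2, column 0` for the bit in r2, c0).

row 1, column 0

Recompute each row's even parity and compare to rp:
  r0: data parity 1, sent rp 1 → ok
  r1: data parity 1, sent rp 0 → mismatch
  r2: data parity 0, sent rp 0 → ok
  r3: data parity 1, sent rp 1 → ok
Recompute each column's even parity and compare to cp:
  c0: data parity 1, sent cp 0 → mismatch
  c1: data parity 1, sent cp 1 → ok
  c2: data parity 1, sent cp 1 → ok
  c3: data parity 0, sent cp 0 → ok
Exactly one row (r1) and one column (c0) fail → the flipped bit is at their intersection.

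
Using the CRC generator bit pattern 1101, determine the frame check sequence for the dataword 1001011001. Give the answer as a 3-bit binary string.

101

Append 3 zeros: 1001011001000. Divide by 1101 (XOR where the leading bit is 1):
  pos 0: 1001 XOR 1101 = 0100
  pos 1: 1000 XOR 1101 = 0101
  pos 2: 1011 XOR 1101 = 0110
  pos 3: 1101 XOR 1101 = 0000
  pos 9: 1000 XOR 1101 = 0101
Remainder (last 3 bits) = 101. This is the CRC / FCS.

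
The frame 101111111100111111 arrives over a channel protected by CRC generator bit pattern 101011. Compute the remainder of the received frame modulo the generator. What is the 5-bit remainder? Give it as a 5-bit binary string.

Modulo-2 division of 101111111100111111 by 101011:
  pos 0: 101111 XOR 101011 = 000100
  pos 3: 100111 XOR 101011 = 001100
  pos 5: 110010 XOR 101011 = 011001
  pos 6: 110010 XOR 101011 = 011001
  pos 7: 110011 XOR 101011 = 011000
  pos 8: 110001 XOR 101011 = 011010
  pos 9: 110101 XOR 101011 = 011110
  pos 10: 111101 XOR 101011 = 010110
  pos 11: 101101 XOR 101011 = 000110
Remainder = 01101 (nonzero — an error is detected).

01101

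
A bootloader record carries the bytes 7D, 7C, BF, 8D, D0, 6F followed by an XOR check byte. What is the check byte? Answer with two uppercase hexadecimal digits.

XOR the bytes together:
  start with 0x7D
  0x7D ⊕ 0x7C = 0x01
  0x01 ⊕ 0xBF = 0xBE
  0xBE ⊕ 0x8D = 0x33
  0x33 ⊕ 0xD0 = 0xE3
  0xE3 ⊕ 0x6F = 0x8C

8C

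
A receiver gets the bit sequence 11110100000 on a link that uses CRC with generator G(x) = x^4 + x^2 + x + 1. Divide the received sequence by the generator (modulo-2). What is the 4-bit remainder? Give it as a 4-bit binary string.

Modulo-2 division of 11110100000 by 10111:
  pos 0: 11110 XOR 10111 = 01001
  pos 1: 10011 XOR 10111 = 00100
  pos 3: 10000 XOR 10111 = 00111
  pos 5: 11100 XOR 10111 = 01011
  pos 6: 10110 XOR 10111 = 00001
Remainder = 0001 (nonzero — an error is detected).

0001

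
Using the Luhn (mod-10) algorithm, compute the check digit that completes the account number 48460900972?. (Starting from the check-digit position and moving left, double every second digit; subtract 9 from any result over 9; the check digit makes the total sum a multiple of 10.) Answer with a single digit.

Partial digits right→left: 2 7 9 0 0 9 0 6 4 8 4
Double every second digit counting from the check-digit position (so the 1st, 3rd, 5th, ... of the partial from the right).
  doubled (with −9 where >9): 4 9 0 0 8 8 → sum 29
  kept as-is: 7 0 9 6 8 → sum 30
Total = 29 + 30 = 59.
Check digit = (10 − (59 mod 10)) mod 10 = 1.

1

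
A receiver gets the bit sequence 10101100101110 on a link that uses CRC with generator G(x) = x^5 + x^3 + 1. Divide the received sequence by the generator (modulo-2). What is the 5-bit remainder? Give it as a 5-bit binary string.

11010

Modulo-2 division of 10101100101110 by 101001:
  pos 0: 101011 XOR 101001 = 000010
  pos 4: 100010 XOR 101001 = 001011
  pos 6: 101111 XOR 101001 = 000110
Remainder = 11010 (nonzero — an error is detected).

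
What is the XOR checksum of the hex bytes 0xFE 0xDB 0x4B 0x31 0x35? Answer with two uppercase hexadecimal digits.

6A

XOR the bytes together:
  start with 0xFE
  0xFE ⊕ 0xDB = 0x25
  0x25 ⊕ 0x4B = 0x6E
  0x6E ⊕ 0x31 = 0x5F
  0x5F ⊕ 0x35 = 0x6A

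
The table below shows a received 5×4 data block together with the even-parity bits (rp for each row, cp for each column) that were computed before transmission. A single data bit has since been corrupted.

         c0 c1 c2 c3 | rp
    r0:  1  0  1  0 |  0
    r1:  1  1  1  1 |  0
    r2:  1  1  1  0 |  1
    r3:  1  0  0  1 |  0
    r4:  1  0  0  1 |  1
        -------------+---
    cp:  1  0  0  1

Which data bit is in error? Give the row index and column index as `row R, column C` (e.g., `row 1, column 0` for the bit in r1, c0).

row 4, column 2

Recompute each row's even parity and compare to rp:
  r0: data parity 0, sent rp 0 → ok
  r1: data parity 0, sent rp 0 → ok
  r2: data parity 1, sent rp 1 → ok
  r3: data parity 0, sent rp 0 → ok
  r4: data parity 0, sent rp 1 → mismatch
Recompute each column's even parity and compare to cp:
  c0: data parity 1, sent cp 1 → ok
  c1: data parity 0, sent cp 0 → ok
  c2: data parity 1, sent cp 0 → mismatch
  c3: data parity 1, sent cp 1 → ok
Exactly one row (r4) and one column (c2) fail → the flipped bit is at their intersection.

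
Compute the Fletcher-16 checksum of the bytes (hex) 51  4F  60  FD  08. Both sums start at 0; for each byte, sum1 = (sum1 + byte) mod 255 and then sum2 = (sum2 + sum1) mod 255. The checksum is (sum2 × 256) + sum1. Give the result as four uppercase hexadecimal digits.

F807

Running sums (mod 255):
  after byte 0 (51): sum1=81, sum2=81
  after byte 1 (4F): sum1=160, sum2=241
  after byte 2 (60): sum1=1, sum2=242
  after byte 3 (FD): sum1=254, sum2=241
  after byte 4 (08): sum1=7, sum2=248
Checksum = sum2·256 + sum1 = 248·256 + 7 = 63495 = 0xF807.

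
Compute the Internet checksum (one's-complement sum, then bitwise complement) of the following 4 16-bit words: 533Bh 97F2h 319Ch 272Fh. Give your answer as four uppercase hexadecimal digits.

One's-complement addition (fold any carry out of bit 15 back into bit 0):
  0x533B + 0x97F2 = 0x0EB2D
  0xEB2D + 0x319C = 0x11CC9 → wrap carry → 0x1CCA
  0x1CCA + 0x272F = 0x043F9
One's-complement sum = 0x43F9.
Checksum = ~0x43F9 & 0xFFFF = 0xBC06.

BC06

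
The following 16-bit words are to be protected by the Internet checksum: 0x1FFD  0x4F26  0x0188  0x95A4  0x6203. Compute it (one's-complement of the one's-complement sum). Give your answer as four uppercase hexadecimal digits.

One's-complement addition (fold any carry out of bit 15 back into bit 0):
  0x1FFD + 0x4F26 = 0x06F23
  0x6F23 + 0x0188 = 0x070AB
  0x70AB + 0x95A4 = 0x1064F → wrap carry → 0x0650
  0x0650 + 0x6203 = 0x06853
One's-complement sum = 0x6853.
Checksum = ~0x6853 & 0xFFFF = 0x97AC.

97AC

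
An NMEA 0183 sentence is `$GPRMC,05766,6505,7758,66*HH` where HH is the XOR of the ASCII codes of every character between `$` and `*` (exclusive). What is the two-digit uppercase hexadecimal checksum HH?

72

XOR the ASCII codes of the payload characters:
  'G' = 0x47 → acc = 0x47
  'P' = 0x50 → acc = 0x17
  'R' = 0x52 → acc = 0x45
  'M' = 0x4D → acc = 0x08
  'C' = 0x43 → acc = 0x4B
  ',' = 0x2C → acc = 0x67
  '0' = 0x30 → acc = 0x57
  '5' = 0x35 → acc = 0x62
  '7' = 0x37 → acc = 0x55
  '6' = 0x36 → acc = 0x63
  '6' = 0x36 → acc = 0x55
  ',' = 0x2C → acc = 0x79
  '6' = 0x36 → acc = 0x4F
  '5' = 0x35 → acc = 0x7A
  '0' = 0x30 → acc = 0x4A
  '5' = 0x35 → acc = 0x7F
  ',' = 0x2C → acc = 0x53
  '7' = 0x37 → acc = 0x64
  '7' = 0x37 → acc = 0x53
  '5' = 0x35 → acc = 0x66
  '8' = 0x38 → acc = 0x5E
  ',' = 0x2C → acc = 0x72
  '6' = 0x36 → acc = 0x44
  '6' = 0x36 → acc = 0x72
Checksum = 0x72.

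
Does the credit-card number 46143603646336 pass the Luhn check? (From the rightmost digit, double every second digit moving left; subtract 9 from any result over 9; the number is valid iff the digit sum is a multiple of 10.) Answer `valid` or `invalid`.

From the right, keep odd positions and double even positions (subtract 9 from any doubled value over 9):
  doubled (positions 2,4,...): 6 3 3 0 6 2 8 → sum 28
  kept (positions 1,3,...): 6 3 4 3 6 4 6 → sum 32
Total = 60.
60 mod 10 = 0, so the number is valid.

valid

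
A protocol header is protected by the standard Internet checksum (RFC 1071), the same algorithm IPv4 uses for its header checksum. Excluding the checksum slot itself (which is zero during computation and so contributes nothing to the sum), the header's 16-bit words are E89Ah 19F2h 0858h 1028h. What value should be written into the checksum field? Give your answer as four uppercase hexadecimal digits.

One's-complement addition (fold any carry out of bit 15 back into bit 0):
  0xE89A + 0x19F2 = 0x1028C → wrap carry → 0x028D
  0x028D + 0x0858 = 0x00AE5
  0x0AE5 + 0x1028 = 0x01B0D
One's-complement sum = 0x1B0D.
Checksum = ~0x1B0D & 0xFFFF = 0xE4F2.

E4F2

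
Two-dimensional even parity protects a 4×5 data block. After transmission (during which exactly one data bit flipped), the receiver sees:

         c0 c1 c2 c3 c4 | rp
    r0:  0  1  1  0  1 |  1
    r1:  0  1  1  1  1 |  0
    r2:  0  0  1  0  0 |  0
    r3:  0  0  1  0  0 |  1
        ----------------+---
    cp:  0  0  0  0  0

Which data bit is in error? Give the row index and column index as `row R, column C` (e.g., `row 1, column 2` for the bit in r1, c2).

row 2, column 3

Recompute each row's even parity and compare to rp:
  r0: data parity 1, sent rp 1 → ok
  r1: data parity 0, sent rp 0 → ok
  r2: data parity 1, sent rp 0 → mismatch
  r3: data parity 1, sent rp 1 → ok
Recompute each column's even parity and compare to cp:
  c0: data parity 0, sent cp 0 → ok
  c1: data parity 0, sent cp 0 → ok
  c2: data parity 0, sent cp 0 → ok
  c3: data parity 1, sent cp 0 → mismatch
  c4: data parity 0, sent cp 0 → ok
Exactly one row (r2) and one column (c3) fail → the flipped bit is at their intersection.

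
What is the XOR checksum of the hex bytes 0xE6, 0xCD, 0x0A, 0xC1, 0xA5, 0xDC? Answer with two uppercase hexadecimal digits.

99

XOR the bytes together:
  start with 0xE6
  0xE6 ⊕ 0xCD = 0x2B
  0x2B ⊕ 0x0A = 0x21
  0x21 ⊕ 0xC1 = 0xE0
  0xE0 ⊕ 0xA5 = 0x45
  0x45 ⊕ 0xDC = 0x99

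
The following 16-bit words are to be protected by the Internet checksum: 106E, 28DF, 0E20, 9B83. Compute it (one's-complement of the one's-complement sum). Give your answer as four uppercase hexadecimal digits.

One's-complement addition (fold any carry out of bit 15 back into bit 0):
  0x106E + 0x28DF = 0x0394D
  0x394D + 0x0E20 = 0x0476D
  0x476D + 0x9B83 = 0x0E2F0
One's-complement sum = 0xE2F0.
Checksum = ~0xE2F0 & 0xFFFF = 0x1D0F.

1D0F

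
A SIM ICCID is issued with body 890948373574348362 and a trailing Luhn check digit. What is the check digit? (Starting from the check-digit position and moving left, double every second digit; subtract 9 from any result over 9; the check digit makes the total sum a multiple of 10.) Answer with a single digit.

1

Partial digits right→left: 2 6 3 8 4 3 4 7 5 3 7 3 8 4 9 0 9 8
Double every second digit counting from the check-digit position (so the 1st, 3rd, 5th, ... of the partial from the right).
  doubled (with −9 where >9): 4 6 8 8 1 5 7 9 9 → sum 57
  kept as-is: 6 8 3 7 3 3 4 0 8 → sum 42
Total = 57 + 42 = 99.
Check digit = (10 − (99 mod 10)) mod 10 = 1.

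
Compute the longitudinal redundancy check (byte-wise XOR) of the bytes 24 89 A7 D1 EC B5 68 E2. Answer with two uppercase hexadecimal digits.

XOR the bytes together:
  start with 0x24
  0x24 ⊕ 0x89 = 0xAD
  0xAD ⊕ 0xA7 = 0x0A
  0x0A ⊕ 0xD1 = 0xDB
  0xDB ⊕ 0xEC = 0x37
  0x37 ⊕ 0xB5 = 0x82
  0x82 ⊕ 0x68 = 0xEA
  0xEA ⊕ 0xE2 = 0x08

08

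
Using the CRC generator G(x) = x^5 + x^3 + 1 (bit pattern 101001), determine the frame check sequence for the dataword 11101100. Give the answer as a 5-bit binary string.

10101

Append 5 zeros: 1110110000000. Divide by 101001 (XOR where the leading bit is 1):
  pos 0: 111011 XOR 101001 = 010010
  pos 1: 100100 XOR 101001 = 001101
  pos 3: 110100 XOR 101001 = 011101
  pos 4: 111010 XOR 101001 = 010011
  pos 5: 100110 XOR 101001 = 001111
  pos 7: 111100 XOR 101001 = 010101
Remainder (last 5 bits) = 10101. This is the CRC / FCS.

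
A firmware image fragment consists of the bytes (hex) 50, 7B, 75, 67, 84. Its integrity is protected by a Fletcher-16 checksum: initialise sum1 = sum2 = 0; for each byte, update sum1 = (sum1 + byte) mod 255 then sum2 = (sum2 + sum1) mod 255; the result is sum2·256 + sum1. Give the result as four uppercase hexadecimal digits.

Running sums (mod 255):
  after byte 0 (50): sum1=80, sum2=80
  after byte 1 (7B): sum1=203, sum2=28
  after byte 2 (75): sum1=65, sum2=93
  after byte 3 (67): sum1=168, sum2=6
  after byte 4 (84): sum1=45, sum2=51
Checksum = sum2·256 + sum1 = 51·256 + 45 = 13101 = 0x332D.

332D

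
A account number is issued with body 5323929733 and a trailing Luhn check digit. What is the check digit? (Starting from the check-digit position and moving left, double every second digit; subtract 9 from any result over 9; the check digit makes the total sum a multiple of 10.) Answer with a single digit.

5

Partial digits right→left: 3 3 7 9 2 9 3 2 3 5
Double every second digit counting from the check-digit position (so the 1st, 3rd, 5th, ... of the partial from the right).
  doubled (with −9 where >9): 6 5 4 6 6 → sum 27
  kept as-is: 3 9 9 2 5 → sum 28
Total = 27 + 28 = 55.
Check digit = (10 − (55 mod 10)) mod 10 = 5.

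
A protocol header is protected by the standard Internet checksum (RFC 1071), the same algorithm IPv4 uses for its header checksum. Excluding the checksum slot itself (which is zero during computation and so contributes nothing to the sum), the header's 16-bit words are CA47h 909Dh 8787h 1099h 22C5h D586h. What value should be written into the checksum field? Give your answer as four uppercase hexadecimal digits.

14AE

One's-complement addition (fold any carry out of bit 15 back into bit 0):
  0xCA47 + 0x909D = 0x15AE4 → wrap carry → 0x5AE5
  0x5AE5 + 0x8787 = 0x0E26C
  0xE26C + 0x1099 = 0x0F305
  0xF305 + 0x22C5 = 0x115CA → wrap carry → 0x15CB
  0x15CB + 0xD586 = 0x0EB51
One's-complement sum = 0xEB51.
Checksum = ~0xEB51 & 0xFFFF = 0x14AE.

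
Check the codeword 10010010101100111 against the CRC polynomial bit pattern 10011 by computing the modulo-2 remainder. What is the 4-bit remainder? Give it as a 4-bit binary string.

Modulo-2 division of 10010010101100111 by 10011:
  pos 0: 10010 XOR 10011 = 00001
  pos 4: 10101 XOR 10011 = 00110
  pos 6: 11001 XOR 10011 = 01010
  pos 7: 10101 XOR 10011 = 00110
  pos 9: 11000 XOR 10011 = 01011
  pos 10: 10111 XOR 10011 = 00100
  pos 12: 10011 XOR 10011 = 00000
Remainder = 0000 (zero — the frame passes the CRC check).

0000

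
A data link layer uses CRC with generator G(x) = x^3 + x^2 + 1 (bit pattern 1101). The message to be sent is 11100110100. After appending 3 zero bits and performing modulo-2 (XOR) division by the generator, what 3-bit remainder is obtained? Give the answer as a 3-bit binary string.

Append 3 zeros: 11100110100000. Divide by 1101 (XOR where the leading bit is 1):
  pos 0: 1110 XOR 1101 = 0011
  pos 2: 1101 XOR 1101 = 0000
  pos 6: 1010 XOR 1101 = 0111
  pos 7: 1110 XOR 1101 = 0011
  pos 9: 1100 XOR 1101 = 0001
Remainder (last 3 bits) = 010. This is the CRC / FCS.

010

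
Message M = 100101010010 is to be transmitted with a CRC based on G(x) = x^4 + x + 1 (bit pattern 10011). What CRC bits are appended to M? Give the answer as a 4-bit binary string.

1010

Append 4 zeros: 1001010100100000. Divide by 10011 (XOR where the leading bit is 1):
  pos 0: 10010 XOR 10011 = 00001
  pos 4: 11010 XOR 10011 = 01001
  pos 5: 10010 XOR 10011 = 00001
  pos 9: 11000 XOR 10011 = 01011
  pos 10: 10110 XOR 10011 = 00101
Remainder (last 4 bits) = 1010. This is the CRC / FCS.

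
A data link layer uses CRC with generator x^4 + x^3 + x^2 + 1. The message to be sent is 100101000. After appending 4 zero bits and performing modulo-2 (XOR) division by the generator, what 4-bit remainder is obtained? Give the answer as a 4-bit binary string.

0010

Append 4 zeros: 1001010000000. Divide by 11101 (XOR where the leading bit is 1):
  pos 0: 10010 XOR 11101 = 01111
  pos 1: 11111 XOR 11101 = 00010
  pos 4: 10000 XOR 11101 = 01101
  pos 5: 11010 XOR 11101 = 00111
  pos 7: 11100 XOR 11101 = 00001
Remainder (last 4 bits) = 0010. This is the CRC / FCS.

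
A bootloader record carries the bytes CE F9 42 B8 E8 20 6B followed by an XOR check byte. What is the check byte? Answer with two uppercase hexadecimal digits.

XOR the bytes together:
  start with 0xCE
  0xCE ⊕ 0xF9 = 0x37
  0x37 ⊕ 0x42 = 0x75
  0x75 ⊕ 0xB8 = 0xCD
  0xCD ⊕ 0xE8 = 0x25
  0x25 ⊕ 0x20 = 0x05
  0x05 ⊕ 0x6B = 0x6E

6E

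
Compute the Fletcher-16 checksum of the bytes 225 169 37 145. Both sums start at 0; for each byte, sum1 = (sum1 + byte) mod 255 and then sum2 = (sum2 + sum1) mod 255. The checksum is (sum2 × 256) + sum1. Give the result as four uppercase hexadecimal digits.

Running sums (mod 255):
  after byte 0 (225): sum1=225, sum2=225
  after byte 1 (169): sum1=139, sum2=109
  after byte 2 (37): sum1=176, sum2=30
  after byte 3 (145): sum1=66, sum2=96
Checksum = sum2·256 + sum1 = 96·256 + 66 = 24642 = 0x6042.

6042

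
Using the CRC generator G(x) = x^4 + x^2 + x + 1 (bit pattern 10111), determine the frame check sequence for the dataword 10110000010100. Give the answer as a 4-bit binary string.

0010

Append 4 zeros: 101100000101000000. Divide by 10111 (XOR where the leading bit is 1):
  pos 0: 10110 XOR 10111 = 00001
  pos 4: 10000 XOR 10111 = 00111
  pos 6: 11110 XOR 10111 = 01001
  pos 7: 10011 XOR 10111 = 00100
  pos 9: 10000 XOR 10111 = 00111
  pos 11: 11100 XOR 10111 = 01011
  pos 12: 10110 XOR 10111 = 00001
Remainder (last 4 bits) = 0010. This is the CRC / FCS.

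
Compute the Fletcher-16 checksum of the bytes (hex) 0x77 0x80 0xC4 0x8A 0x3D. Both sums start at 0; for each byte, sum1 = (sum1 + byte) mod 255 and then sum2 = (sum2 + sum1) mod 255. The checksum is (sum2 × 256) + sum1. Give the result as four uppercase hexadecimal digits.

F784

Running sums (mod 255):
  after byte 0 (0x77): sum1=119, sum2=119
  after byte 1 (0x80): sum1=247, sum2=111
  after byte 2 (0xC4): sum1=188, sum2=44
  after byte 3 (0x8A): sum1=71, sum2=115
  after byte 4 (0x3D): sum1=132, sum2=247
Checksum = sum2·256 + sum1 = 247·256 + 132 = 63364 = 0xF784.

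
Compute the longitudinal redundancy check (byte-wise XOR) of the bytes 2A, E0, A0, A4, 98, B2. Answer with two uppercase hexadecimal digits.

E4

XOR the bytes together:
  start with 0x2A
  0x2A ⊕ 0xE0 = 0xCA
  0xCA ⊕ 0xA0 = 0x6A
  0x6A ⊕ 0xA4 = 0xCE
  0xCE ⊕ 0x98 = 0x56
  0x56 ⊕ 0xB2 = 0xE4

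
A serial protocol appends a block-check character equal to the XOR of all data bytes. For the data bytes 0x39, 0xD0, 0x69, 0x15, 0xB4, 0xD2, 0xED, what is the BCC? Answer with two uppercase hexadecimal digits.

XOR the bytes together:
  start with 0x39
  0x39 ⊕ 0xD0 = 0xE9
  0xE9 ⊕ 0x69 = 0x80
  0x80 ⊕ 0x15 = 0x95
  0x95 ⊕ 0xB4 = 0x21
  0x21 ⊕ 0xD2 = 0xF3
  0xF3 ⊕ 0xED = 0x1E

1E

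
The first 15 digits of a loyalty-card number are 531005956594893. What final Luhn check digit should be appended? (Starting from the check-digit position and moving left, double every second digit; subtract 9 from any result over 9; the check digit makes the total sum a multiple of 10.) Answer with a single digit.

Partial digits right→left: 3 9 8 4 9 5 6 5 9 5 0 0 1 3 5
Double every second digit counting from the check-digit position (so the 1st, 3rd, 5th, ... of the partial from the right).
  doubled (with −9 where >9): 6 7 9 3 9 0 2 1 → sum 37
  kept as-is: 9 4 5 5 5 0 3 → sum 31
Total = 37 + 31 = 68.
Check digit = (10 − (68 mod 10)) mod 10 = 2.

2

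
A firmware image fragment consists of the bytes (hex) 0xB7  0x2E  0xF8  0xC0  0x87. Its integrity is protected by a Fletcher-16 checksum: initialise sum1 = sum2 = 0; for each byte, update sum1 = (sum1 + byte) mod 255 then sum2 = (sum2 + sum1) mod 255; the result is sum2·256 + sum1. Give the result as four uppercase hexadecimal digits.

Running sums (mod 255):
  after byte 0 (0xB7): sum1=183, sum2=183
  after byte 1 (0x2E): sum1=229, sum2=157
  after byte 2 (0xF8): sum1=222, sum2=124
  after byte 3 (0xC0): sum1=159, sum2=28
  after byte 4 (0x87): sum1=39, sum2=67
Checksum = sum2·256 + sum1 = 67·256 + 39 = 17191 = 0x4327.

4327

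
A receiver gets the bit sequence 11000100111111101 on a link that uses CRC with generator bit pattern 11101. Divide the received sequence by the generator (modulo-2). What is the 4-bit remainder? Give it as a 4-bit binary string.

0001

Modulo-2 division of 11000100111111101 by 11101:
  pos 0: 11000 XOR 11101 = 00101
  pos 2: 10110 XOR 11101 = 01011
  pos 3: 10110 XOR 11101 = 01011
  pos 4: 10111 XOR 11101 = 01010
  pos 5: 10101 XOR 11101 = 01000
  pos 6: 10001 XOR 11101 = 01100
  pos 7: 11001 XOR 11101 = 00100
  pos 9: 10011 XOR 11101 = 01110
  pos 10: 11101 XOR 11101 = 00000
Remainder = 0001 (nonzero — an error is detected).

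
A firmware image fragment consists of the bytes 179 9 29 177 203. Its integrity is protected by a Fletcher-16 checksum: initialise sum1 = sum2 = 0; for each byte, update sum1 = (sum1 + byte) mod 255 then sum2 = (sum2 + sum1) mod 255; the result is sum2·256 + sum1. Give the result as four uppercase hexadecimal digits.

Running sums (mod 255):
  after byte 0 (179): sum1=179, sum2=179
  after byte 1 (9): sum1=188, sum2=112
  after byte 2 (29): sum1=217, sum2=74
  after byte 3 (177): sum1=139, sum2=213
  after byte 4 (203): sum1=87, sum2=45
Checksum = sum2·256 + sum1 = 45·256 + 87 = 11607 = 0x2D57.

2D57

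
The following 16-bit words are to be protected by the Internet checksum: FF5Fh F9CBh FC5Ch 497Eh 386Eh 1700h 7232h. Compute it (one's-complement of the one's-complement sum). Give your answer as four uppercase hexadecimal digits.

One's-complement addition (fold any carry out of bit 15 back into bit 0):
  0xFF5F + 0xF9CB = 0x1F92A → wrap carry → 0xF92B
  0xF92B + 0xFC5C = 0x1F587 → wrap carry → 0xF588
  0xF588 + 0x497E = 0x13F06 → wrap carry → 0x3F07
  0x3F07 + 0x386E = 0x07775
  0x7775 + 0x1700 = 0x08E75
  0x8E75 + 0x7232 = 0x100A7 → wrap carry → 0x00A8
One's-complement sum = 0x00A8.
Checksum = ~0x00A8 & 0xFFFF = 0xFF57.

FF57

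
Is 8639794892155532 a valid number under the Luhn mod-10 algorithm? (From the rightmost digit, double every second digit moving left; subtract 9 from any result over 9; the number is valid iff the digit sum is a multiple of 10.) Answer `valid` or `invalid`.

From the right, keep odd positions and double even positions (subtract 9 from any doubled value over 9):
  doubled (positions 2,4,...): 6 1 2 9 8 5 6 7 → sum 44
  kept (positions 1,3,...): 2 5 5 2 8 9 9 6 → sum 46
Total = 90.
90 mod 10 = 0, so the number is valid.

valid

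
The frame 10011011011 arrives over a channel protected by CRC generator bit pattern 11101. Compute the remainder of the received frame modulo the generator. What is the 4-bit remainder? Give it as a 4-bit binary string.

0001

Modulo-2 division of 10011011011 by 11101:
  pos 0: 10011 XOR 11101 = 01110
  pos 1: 11100 XOR 11101 = 00001
  pos 5: 11101 XOR 11101 = 00000
Remainder = 0001 (nonzero — an error is detected).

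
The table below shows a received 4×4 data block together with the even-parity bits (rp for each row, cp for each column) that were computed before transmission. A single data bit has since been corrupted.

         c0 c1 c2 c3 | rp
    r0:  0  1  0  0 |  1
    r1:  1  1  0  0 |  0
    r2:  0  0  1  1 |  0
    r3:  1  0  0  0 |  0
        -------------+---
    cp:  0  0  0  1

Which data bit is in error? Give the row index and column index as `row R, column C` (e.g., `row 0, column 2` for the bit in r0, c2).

row 3, column 2

Recompute each row's even parity and compare to rp:
  r0: data parity 1, sent rp 1 → ok
  r1: data parity 0, sent rp 0 → ok
  r2: data parity 0, sent rp 0 → ok
  r3: data parity 1, sent rp 0 → mismatch
Recompute each column's even parity and compare to cp:
  c0: data parity 0, sent cp 0 → ok
  c1: data parity 0, sent cp 0 → ok
  c2: data parity 1, sent cp 0 → mismatch
  c3: data parity 1, sent cp 1 → ok
Exactly one row (r3) and one column (c2) fail → the flipped bit is at their intersection.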